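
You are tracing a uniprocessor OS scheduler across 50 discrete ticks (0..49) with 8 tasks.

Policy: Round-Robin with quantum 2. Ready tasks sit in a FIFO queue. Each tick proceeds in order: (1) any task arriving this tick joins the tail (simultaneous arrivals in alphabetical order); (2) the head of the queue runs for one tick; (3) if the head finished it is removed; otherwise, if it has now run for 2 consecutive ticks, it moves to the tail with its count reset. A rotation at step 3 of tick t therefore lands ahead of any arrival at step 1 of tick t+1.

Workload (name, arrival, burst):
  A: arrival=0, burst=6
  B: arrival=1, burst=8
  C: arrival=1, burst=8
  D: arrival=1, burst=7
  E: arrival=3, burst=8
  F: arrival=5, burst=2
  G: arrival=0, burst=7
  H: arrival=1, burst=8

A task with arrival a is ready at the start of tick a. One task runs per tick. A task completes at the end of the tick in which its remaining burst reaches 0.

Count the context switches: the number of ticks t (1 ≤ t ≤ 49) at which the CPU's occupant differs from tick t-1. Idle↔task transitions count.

context switches = 25

t=0: queue=[A,G] q_used=0 → run A
t=1: queue=[A,G,B,C,D,H] q_used=1 → run A
t=2: queue=[G,B,C,D,H,A] q_used=0 → run G
t=3: queue=[G,B,C,D,H,A,E] q_used=1 → run G
t=4: queue=[B,C,D,H,A,E,G] q_used=0 → run B
t=5: queue=[B,C,D,H,A,E,G,F] q_used=1 → run B
t=6: queue=[C,D,H,A,E,G,F,B] q_used=0 → run C
t=7: queue=[C,D,H,A,E,G,F,B] q_used=1 → run C
t=8: queue=[D,H,A,E,G,F,B,C] q_used=0 → run D
t=9: queue=[D,H,A,E,G,F,B,C] q_used=1 → run D
t=10: queue=[H,A,E,G,F,B,C,D] q_used=0 → run H
t=11: queue=[H,A,E,G,F,B,C,D] q_used=1 → run H
t=12: queue=[A,E,G,F,B,C,D,H] q_used=0 → run A
t=13: queue=[A,E,G,F,B,C,D,H] q_used=1 → run A
t=14: queue=[E,G,F,B,C,D,H,A] q_used=0 → run E
t=15: queue=[E,G,F,B,C,D,H,A] q_used=1 → run E
t=16: queue=[G,F,B,C,D,H,A,E] q_used=0 → run G
t=17: queue=[G,F,B,C,D,H,A,E] q_used=1 → run G
t=18: queue=[F,B,C,D,H,A,E,G] q_used=0 → run F
t=19: queue=[F,B,C,D,H,A,E,G] q_used=1 → run F
t=20: queue=[B,C,D,H,A,E,G] q_used=0 → run B
t=21: queue=[B,C,D,H,A,E,G] q_used=1 → run B
t=22: queue=[C,D,H,A,E,G,B] q_used=0 → run C
t=23: queue=[C,D,H,A,E,G,B] q_used=1 → run C
t=24: queue=[D,H,A,E,G,B,C] q_used=0 → run D
t=25: queue=[D,H,A,E,G,B,C] q_used=1 → run D
t=26: queue=[H,A,E,G,B,C,D] q_used=0 → run H
t=27: queue=[H,A,E,G,B,C,D] q_used=1 → run H
t=28: queue=[A,E,G,B,C,D,H] q_used=0 → run A
t=29: queue=[A,E,G,B,C,D,H] q_used=1 → run A
t=30: queue=[E,G,B,C,D,H] q_used=0 → run E
t=31: queue=[E,G,B,C,D,H] q_used=1 → run E
t=32: queue=[G,B,C,D,H,E] q_used=0 → run G
t=33: queue=[G,B,C,D,H,E] q_used=1 → run G
t=34: queue=[B,C,D,H,E,G] q_used=0 → run B
t=35: queue=[B,C,D,H,E,G] q_used=1 → run B
t=36: queue=[C,D,H,E,G,B] q_used=0 → run C
t=37: queue=[C,D,H,E,G,B] q_used=1 → run C
t=38: queue=[D,H,E,G,B,C] q_used=0 → run D
t=39: queue=[D,H,E,G,B,C] q_used=1 → run D
t=40: queue=[H,E,G,B,C,D] q_used=0 → run H
t=41: queue=[H,E,G,B,C,D] q_used=1 → run H
t=42: queue=[E,G,B,C,D,H] q_used=0 → run E
t=43: queue=[E,G,B,C,D,H] q_used=1 → run E
t=44: queue=[G,B,C,D,H,E] q_used=0 → run G
t=45: queue=[B,C,D,H,E] q_used=0 → run B
t=46: queue=[B,C,D,H,E] q_used=1 → run B
t=47: queue=[C,D,H,E] q_used=0 → run C
t=48: queue=[C,D,H,E] q_used=1 → run C
t=49: queue=[D,H,E] q_used=0 → run D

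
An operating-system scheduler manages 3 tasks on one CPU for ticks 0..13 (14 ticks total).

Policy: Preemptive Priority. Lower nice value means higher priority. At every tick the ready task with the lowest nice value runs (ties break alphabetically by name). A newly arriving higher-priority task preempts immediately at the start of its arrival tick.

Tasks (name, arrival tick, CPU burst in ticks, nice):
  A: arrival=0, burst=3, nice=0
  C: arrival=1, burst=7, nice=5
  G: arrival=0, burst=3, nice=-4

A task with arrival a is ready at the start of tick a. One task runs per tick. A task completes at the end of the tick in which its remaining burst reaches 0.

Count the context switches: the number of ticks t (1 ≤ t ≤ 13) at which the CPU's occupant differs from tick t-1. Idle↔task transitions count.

context switches = 3

t=0: ready={A,G} → run G
t=1: ready={A,C,G} → run G
t=2: ready={A,C,G} → run G
t=3: ready={A,C} → run A
t=4: ready={A,C} → run A
t=5: ready={A,C} → run A
t=6: ready={C} → run C
t=7: ready={C} → run C
t=8: ready={C} → run C
t=9: ready={C} → run C
t=10: ready={C} → run C
t=11: ready={C} → run C
t=12: ready={C} → run C
t=13: (idle)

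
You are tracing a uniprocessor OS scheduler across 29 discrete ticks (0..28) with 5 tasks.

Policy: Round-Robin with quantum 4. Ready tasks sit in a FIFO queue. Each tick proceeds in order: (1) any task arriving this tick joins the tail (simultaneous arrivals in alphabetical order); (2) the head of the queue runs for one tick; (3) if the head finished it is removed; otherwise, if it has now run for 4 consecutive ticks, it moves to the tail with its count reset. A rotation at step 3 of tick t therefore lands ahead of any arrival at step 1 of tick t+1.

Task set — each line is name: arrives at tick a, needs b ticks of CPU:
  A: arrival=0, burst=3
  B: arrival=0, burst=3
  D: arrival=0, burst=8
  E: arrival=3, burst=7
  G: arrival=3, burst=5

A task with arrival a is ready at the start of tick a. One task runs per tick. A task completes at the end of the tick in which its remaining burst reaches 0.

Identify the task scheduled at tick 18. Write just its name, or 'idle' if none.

running at tick 18 = D

t=0: queue=[A,B,D] q_used=0 → run A
t=1: queue=[A,B,D] q_used=1 → run A
t=2: queue=[A,B,D] q_used=2 → run A
t=3: queue=[B,D,E,G] q_used=0 → run B
t=4: queue=[B,D,E,G] q_used=1 → run B
t=5: queue=[B,D,E,G] q_used=2 → run B
t=6: queue=[D,E,G] q_used=0 → run D
t=7: queue=[D,E,G] q_used=1 → run D
t=8: queue=[D,E,G] q_used=2 → run D
t=9: queue=[D,E,G] q_used=3 → run D
t=10: queue=[E,G,D] q_used=0 → run E
t=11: queue=[E,G,D] q_used=1 → run E
t=12: queue=[E,G,D] q_used=2 → run E
t=13: queue=[E,G,D] q_used=3 → run E
t=14: queue=[G,D,E] q_used=0 → run G
t=15: queue=[G,D,E] q_used=1 → run G
t=16: queue=[G,D,E] q_used=2 → run G
t=17: queue=[G,D,E] q_used=3 → run G
t=18: queue=[D,E,G] q_used=0 → run D
t=19: queue=[D,E,G] q_used=1 → run D
t=20: queue=[D,E,G] q_used=2 → run D
t=21: queue=[D,E,G] q_used=3 → run D
t=22: queue=[E,G] q_used=0 → run E
t=23: queue=[E,G] q_used=1 → run E
t=24: queue=[E,G] q_used=2 → run E
t=25: queue=[G] q_used=0 → run G
t=26: (idle)
t=27: (idle)
t=28: (idle)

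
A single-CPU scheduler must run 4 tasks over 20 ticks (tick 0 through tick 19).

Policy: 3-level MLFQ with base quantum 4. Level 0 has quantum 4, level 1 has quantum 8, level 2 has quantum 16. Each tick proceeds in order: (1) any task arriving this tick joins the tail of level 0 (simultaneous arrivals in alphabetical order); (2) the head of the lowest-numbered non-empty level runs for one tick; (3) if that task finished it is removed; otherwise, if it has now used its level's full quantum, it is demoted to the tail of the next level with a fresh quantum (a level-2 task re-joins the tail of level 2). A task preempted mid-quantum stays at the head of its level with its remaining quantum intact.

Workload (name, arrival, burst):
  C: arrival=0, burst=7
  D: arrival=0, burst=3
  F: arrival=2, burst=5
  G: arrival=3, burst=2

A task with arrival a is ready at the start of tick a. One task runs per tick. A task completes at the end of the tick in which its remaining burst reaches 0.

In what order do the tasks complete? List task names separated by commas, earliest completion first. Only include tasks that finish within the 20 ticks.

t=0: L0/L1/L2 = CD/-/- → run C
t=1: L0/L1/L2 = CD/-/- → run C
t=2: L0/L1/L2 = CDF/-/- → run C
t=3: L0/L1/L2 = CDFG/-/- → run C
t=4: L0/L1/L2 = DFG/C/- → run D
t=5: L0/L1/L2 = DFG/C/- → run D
t=6: L0/L1/L2 = DFG/C/- → run D
t=7: L0/L1/L2 = FG/C/- → run F
t=8: L0/L1/L2 = FG/C/- → run F
t=9: L0/L1/L2 = FG/C/- → run F
t=10: L0/L1/L2 = FG/C/- → run F
t=11: L0/L1/L2 = G/CF/- → run G
t=12: L0/L1/L2 = G/CF/- → run G
t=13: L0/L1/L2 = -/CF/- → run C
t=14: L0/L1/L2 = -/CF/- → run C
t=15: L0/L1/L2 = -/CF/- → run C
t=16: L0/L1/L2 = -/F/- → run F
t=17: (idle)
t=18: (idle)
t=19: (idle)

completion order = D, G, C, F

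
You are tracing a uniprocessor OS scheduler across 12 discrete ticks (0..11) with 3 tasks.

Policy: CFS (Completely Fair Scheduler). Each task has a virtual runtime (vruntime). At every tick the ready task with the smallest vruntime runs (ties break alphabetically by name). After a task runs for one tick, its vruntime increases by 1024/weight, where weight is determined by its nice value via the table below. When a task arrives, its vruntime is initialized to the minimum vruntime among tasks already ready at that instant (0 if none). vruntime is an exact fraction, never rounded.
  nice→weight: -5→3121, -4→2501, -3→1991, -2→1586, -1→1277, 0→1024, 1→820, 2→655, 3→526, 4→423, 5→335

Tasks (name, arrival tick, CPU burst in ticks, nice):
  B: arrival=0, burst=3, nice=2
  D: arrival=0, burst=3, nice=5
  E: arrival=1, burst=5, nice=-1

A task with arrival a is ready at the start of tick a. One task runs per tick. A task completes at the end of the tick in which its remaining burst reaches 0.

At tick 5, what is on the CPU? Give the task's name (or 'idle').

t=0: vr[B=0 D=0] → run B
t=1: vr[B=1024/655 D=0 E=0] → run D
t=2: vr[B=1024/655 D=1024/335 E=0] → run E
t=3: vr[B=1024/655 D=1024/335 E=1024/1277] → run E
t=4: vr[B=1024/655 D=1024/335 E=2048/1277] → run B
t=5: vr[B=2048/655 D=1024/335 E=2048/1277] → run E
t=6: vr[B=2048/655 D=1024/335 E=3072/1277] → run E
t=7: vr[B=2048/655 D=1024/335 E=4096/1277] → run D
t=8: vr[B=2048/655 D=2048/335 E=4096/1277] → run B
t=9: vr[D=2048/335 E=4096/1277] → run E
t=10: vr[D=2048/335] → run D
t=11: (idle)

running at tick 5 = E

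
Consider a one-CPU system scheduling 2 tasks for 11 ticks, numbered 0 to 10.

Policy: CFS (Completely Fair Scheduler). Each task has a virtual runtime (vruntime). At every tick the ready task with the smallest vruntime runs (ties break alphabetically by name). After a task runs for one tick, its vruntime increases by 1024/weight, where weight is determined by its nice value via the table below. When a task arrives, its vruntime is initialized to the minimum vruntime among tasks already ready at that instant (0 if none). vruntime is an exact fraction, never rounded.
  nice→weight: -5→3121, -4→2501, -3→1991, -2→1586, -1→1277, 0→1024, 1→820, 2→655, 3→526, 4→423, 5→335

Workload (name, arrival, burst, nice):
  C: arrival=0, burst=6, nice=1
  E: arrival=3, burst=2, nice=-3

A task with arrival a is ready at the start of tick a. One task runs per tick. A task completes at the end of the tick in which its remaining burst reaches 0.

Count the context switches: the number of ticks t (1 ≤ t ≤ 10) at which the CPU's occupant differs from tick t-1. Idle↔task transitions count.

context switches = 3

t=0: vr[C=0] → run C
t=1: vr[C=256/205] → run C
t=2: vr[C=512/205] → run C
t=3: vr[C=768/205 E=768/205] → run C
t=4: vr[C=1024/205 E=768/205] → run E
t=5: vr[C=1024/205 E=1739008/408155] → run E
t=6: vr[C=1024/205] → run C
t=7: vr[C=256/41] → run C
t=8: (idle)
t=9: (idle)
t=10: (idle)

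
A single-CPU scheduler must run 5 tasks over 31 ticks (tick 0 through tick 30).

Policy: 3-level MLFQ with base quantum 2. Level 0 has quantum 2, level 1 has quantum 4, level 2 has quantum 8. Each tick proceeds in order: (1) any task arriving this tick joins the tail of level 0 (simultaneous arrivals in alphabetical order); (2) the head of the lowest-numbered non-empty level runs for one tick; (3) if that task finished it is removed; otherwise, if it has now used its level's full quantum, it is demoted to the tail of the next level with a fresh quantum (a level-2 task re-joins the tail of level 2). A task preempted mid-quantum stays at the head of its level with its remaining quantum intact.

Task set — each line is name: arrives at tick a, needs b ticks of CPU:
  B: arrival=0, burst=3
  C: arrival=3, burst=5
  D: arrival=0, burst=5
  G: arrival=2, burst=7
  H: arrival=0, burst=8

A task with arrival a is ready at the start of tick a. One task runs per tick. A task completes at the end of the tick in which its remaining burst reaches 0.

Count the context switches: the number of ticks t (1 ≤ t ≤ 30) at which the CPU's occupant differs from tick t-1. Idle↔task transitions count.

t=0: L0/L1/L2 = BDH/-/- → run B
t=1: L0/L1/L2 = BDH/-/- → run B
t=2: L0/L1/L2 = DHG/B/- → run D
t=3: L0/L1/L2 = DHGC/B/- → run D
t=4: L0/L1/L2 = HGC/BD/- → run H
t=5: L0/L1/L2 = HGC/BD/- → run H
t=6: L0/L1/L2 = GC/BDH/- → run G
t=7: L0/L1/L2 = GC/BDH/- → run G
t=8: L0/L1/L2 = C/BDHG/- → run C
t=9: L0/L1/L2 = C/BDHG/- → run C
t=10: L0/L1/L2 = -/BDHGC/- → run B
t=11: L0/L1/L2 = -/DHGC/- → run D
t=12: L0/L1/L2 = -/DHGC/- → run D
t=13: L0/L1/L2 = -/DHGC/- → run D
t=14: L0/L1/L2 = -/HGC/- → run H
t=15: L0/L1/L2 = -/HGC/- → run H
t=16: L0/L1/L2 = -/HGC/- → run H
t=17: L0/L1/L2 = -/HGC/- → run H
t=18: L0/L1/L2 = -/GC/H → run G
t=19: L0/L1/L2 = -/GC/H → run G
t=20: L0/L1/L2 = -/GC/H → run G
t=21: L0/L1/L2 = -/GC/H → run G
t=22: L0/L1/L2 = -/C/HG → run C
t=23: L0/L1/L2 = -/C/HG → run C
t=24: L0/L1/L2 = -/C/HG → run C
t=25: L0/L1/L2 = -/-/HG → run H
t=26: L0/L1/L2 = -/-/HG → run H
t=27: L0/L1/L2 = -/-/G → run G
t=28: (idle)
t=29: (idle)
t=30: (idle)

context switches = 12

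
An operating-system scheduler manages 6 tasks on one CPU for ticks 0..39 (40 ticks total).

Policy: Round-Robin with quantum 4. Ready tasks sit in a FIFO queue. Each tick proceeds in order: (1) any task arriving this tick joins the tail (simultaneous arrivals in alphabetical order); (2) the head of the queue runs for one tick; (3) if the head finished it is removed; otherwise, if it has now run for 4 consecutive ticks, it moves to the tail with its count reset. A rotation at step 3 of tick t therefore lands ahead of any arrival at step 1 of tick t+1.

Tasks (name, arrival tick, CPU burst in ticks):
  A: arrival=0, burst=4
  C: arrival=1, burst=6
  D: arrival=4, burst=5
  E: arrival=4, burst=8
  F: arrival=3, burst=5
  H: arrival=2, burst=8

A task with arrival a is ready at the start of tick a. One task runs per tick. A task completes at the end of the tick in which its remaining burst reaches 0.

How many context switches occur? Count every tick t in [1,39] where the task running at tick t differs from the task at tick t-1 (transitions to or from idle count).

context switches = 11

t=0: queue=[A] q_used=0 → run A
t=1: queue=[A,C] q_used=1 → run A
t=2: queue=[A,C,H] q_used=2 → run A
t=3: queue=[A,C,H,F] q_used=3 → run A
t=4: queue=[C,H,F,D,E] q_used=0 → run C
t=5: queue=[C,H,F,D,E] q_used=1 → run C
t=6: queue=[C,H,F,D,E] q_used=2 → run C
t=7: queue=[C,H,F,D,E] q_used=3 → run C
t=8: queue=[H,F,D,E,C] q_used=0 → run H
t=9: queue=[H,F,D,E,C] q_used=1 → run H
t=10: queue=[H,F,D,E,C] q_used=2 → run H
t=11: queue=[H,F,D,E,C] q_used=3 → run H
t=12: queue=[F,D,E,C,H] q_used=0 → run F
t=13: queue=[F,D,E,C,H] q_used=1 → run F
t=14: queue=[F,D,E,C,H] q_used=2 → run F
t=15: queue=[F,D,E,C,H] q_used=3 → run F
t=16: queue=[D,E,C,H,F] q_used=0 → run D
t=17: queue=[D,E,C,H,F] q_used=1 → run D
t=18: queue=[D,E,C,H,F] q_used=2 → run D
t=19: queue=[D,E,C,H,F] q_used=3 → run D
t=20: queue=[E,C,H,F,D] q_used=0 → run E
t=21: queue=[E,C,H,F,D] q_used=1 → run E
t=22: queue=[E,C,H,F,D] q_used=2 → run E
t=23: queue=[E,C,H,F,D] q_used=3 → run E
t=24: queue=[C,H,F,D,E] q_used=0 → run C
t=25: queue=[C,H,F,D,E] q_used=1 → run C
t=26: queue=[H,F,D,E] q_used=0 → run H
t=27: queue=[H,F,D,E] q_used=1 → run H
t=28: queue=[H,F,D,E] q_used=2 → run H
t=29: queue=[H,F,D,E] q_used=3 → run H
t=30: queue=[F,D,E] q_used=0 → run F
t=31: queue=[D,E] q_used=0 → run D
t=32: queue=[E] q_used=0 → run E
t=33: queue=[E] q_used=1 → run E
t=34: queue=[E] q_used=2 → run E
t=35: queue=[E] q_used=3 → run E
t=36: (idle)
t=37: (idle)
t=38: (idle)
t=39: (idle)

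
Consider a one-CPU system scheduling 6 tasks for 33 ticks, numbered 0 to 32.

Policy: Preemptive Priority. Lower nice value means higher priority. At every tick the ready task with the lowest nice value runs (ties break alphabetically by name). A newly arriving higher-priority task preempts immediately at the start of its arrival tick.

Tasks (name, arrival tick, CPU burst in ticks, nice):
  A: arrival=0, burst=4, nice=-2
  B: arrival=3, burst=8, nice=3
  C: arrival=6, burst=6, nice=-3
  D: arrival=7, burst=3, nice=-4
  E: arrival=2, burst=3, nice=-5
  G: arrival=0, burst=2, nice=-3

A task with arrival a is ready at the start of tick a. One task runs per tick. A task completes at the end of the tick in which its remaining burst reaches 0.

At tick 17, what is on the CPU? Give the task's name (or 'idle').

t=0: ready={A,G} → run G
t=1: ready={A,G} → run G
t=2: ready={A,E} → run E
t=3: ready={A,B,E} → run E
t=4: ready={A,B,E} → run E
t=5: ready={A,B} → run A
t=6: ready={A,B,C} → run C
t=7: ready={A,B,C,D} → run D
t=8: ready={A,B,C,D} → run D
t=9: ready={A,B,C,D} → run D
t=10: ready={A,B,C} → run C
t=11: ready={A,B,C} → run C
t=12: ready={A,B,C} → run C
t=13: ready={A,B,C} → run C
t=14: ready={A,B,C} → run C
t=15: ready={A,B} → run A
t=16: ready={A,B} → run A
t=17: ready={A,B} → run A
t=18: ready={B} → run B
t=19: ready={B} → run B
t=20: ready={B} → run B
t=21: ready={B} → run B
t=22: ready={B} → run B
t=23: ready={B} → run B
t=24: ready={B} → run B
t=25: ready={B} → run B
t=26: (idle)
t=27: (idle)
t=28: (idle)
t=29: (idle)
t=30: (idle)
t=31: (idle)
t=32: (idle)

running at tick 17 = A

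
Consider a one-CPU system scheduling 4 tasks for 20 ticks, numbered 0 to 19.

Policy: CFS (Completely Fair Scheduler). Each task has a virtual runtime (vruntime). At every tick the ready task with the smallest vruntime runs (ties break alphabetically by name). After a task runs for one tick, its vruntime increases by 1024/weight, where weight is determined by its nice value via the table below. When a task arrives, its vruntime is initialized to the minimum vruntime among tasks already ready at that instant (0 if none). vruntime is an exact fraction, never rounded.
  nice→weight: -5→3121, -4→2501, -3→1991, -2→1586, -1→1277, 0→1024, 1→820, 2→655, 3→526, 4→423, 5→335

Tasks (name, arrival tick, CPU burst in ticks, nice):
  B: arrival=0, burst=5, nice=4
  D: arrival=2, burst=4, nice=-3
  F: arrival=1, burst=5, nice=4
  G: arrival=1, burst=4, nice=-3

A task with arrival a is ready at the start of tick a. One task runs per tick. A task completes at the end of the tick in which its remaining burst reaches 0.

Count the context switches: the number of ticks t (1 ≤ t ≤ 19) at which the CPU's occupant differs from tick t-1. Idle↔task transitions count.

t=0: vr[B=0] → run B
t=1: vr[B=1024/423 F=1024/423 G=1024/423] → run B
t=2: vr[B=2048/423 D=1024/423 F=1024/423 G=1024/423] → run D
t=3: vr[B=2048/423 D=2471936/842193 F=1024/423 G=1024/423] → run F
t=4: vr[B=2048/423 D=2471936/842193 F=2048/423 G=1024/423] → run G
t=5: vr[B=2048/423 D=2471936/842193 F=2048/423 G=2471936/842193] → run D
t=6: vr[B=2048/423 D=2905088/842193 F=2048/423 G=2471936/842193] → run G
t=7: vr[B=2048/423 D=2905088/842193 F=2048/423 G=2905088/842193] → run D
t=8: vr[B=2048/423 D=3338240/842193 F=2048/423 G=2905088/842193] → run G
t=9: vr[B=2048/423 D=3338240/842193 F=2048/423 G=3338240/842193] → run D
t=10: vr[B=2048/423 F=2048/423 G=3338240/842193] → run G
t=11: vr[B=2048/423 F=2048/423] → run B
t=12: vr[B=1024/141 F=2048/423] → run F
t=13: vr[B=1024/141 F=1024/141] → run B
t=14: vr[B=4096/423 F=1024/141] → run F
t=15: vr[B=4096/423 F=4096/423] → run B
t=16: vr[F=4096/423] → run F
t=17: vr[F=5120/423] → run F
t=18: (idle)
t=19: (idle)

context switches = 16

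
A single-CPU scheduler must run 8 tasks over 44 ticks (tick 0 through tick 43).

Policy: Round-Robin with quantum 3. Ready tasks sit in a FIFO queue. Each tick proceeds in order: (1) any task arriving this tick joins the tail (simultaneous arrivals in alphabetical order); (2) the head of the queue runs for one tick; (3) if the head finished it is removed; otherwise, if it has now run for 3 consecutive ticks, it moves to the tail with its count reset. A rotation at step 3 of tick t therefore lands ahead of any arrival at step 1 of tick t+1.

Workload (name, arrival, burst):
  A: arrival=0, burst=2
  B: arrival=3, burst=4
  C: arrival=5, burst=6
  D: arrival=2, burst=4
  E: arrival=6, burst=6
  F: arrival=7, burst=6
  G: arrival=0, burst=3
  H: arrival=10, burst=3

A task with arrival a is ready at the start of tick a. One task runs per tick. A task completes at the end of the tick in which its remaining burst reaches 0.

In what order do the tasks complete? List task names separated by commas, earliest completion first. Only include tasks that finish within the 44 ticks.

t=0: queue=[A,G] q_used=0 → run A
t=1: queue=[A,G] q_used=1 → run A
t=2: queue=[G,D] q_used=0 → run G
t=3: queue=[G,D,B] q_used=1 → run G
t=4: queue=[G,D,B] q_used=2 → run G
t=5: queue=[D,B,C] q_used=0 → run D
t=6: queue=[D,B,C,E] q_used=1 → run D
t=7: queue=[D,B,C,E,F] q_used=2 → run D
t=8: queue=[B,C,E,F,D] q_used=0 → run B
t=9: queue=[B,C,E,F,D] q_used=1 → run B
t=10: queue=[B,C,E,F,D,H] q_used=2 → run B
t=11: queue=[C,E,F,D,H,B] q_used=0 → run C
t=12: queue=[C,E,F,D,H,B] q_used=1 → run C
t=13: queue=[C,E,F,D,H,B] q_used=2 → run C
t=14: queue=[E,F,D,H,B,C] q_used=0 → run E
t=15: queue=[E,F,D,H,B,C] q_used=1 → run E
t=16: queue=[E,F,D,H,B,C] q_used=2 → run E
t=17: queue=[F,D,H,B,C,E] q_used=0 → run F
t=18: queue=[F,D,H,B,C,E] q_used=1 → run F
t=19: queue=[F,D,H,B,C,E] q_used=2 → run F
t=20: queue=[D,H,B,C,E,F] q_used=0 → run D
t=21: queue=[H,B,C,E,F] q_used=0 → run H
t=22: queue=[H,B,C,E,F] q_used=1 → run H
t=23: queue=[H,B,C,E,F] q_used=2 → run H
t=24: queue=[B,C,E,F] q_used=0 → run B
t=25: queue=[C,E,F] q_used=0 → run C
t=26: queue=[C,E,F] q_used=1 → run C
t=27: queue=[C,E,F] q_used=2 → run C
t=28: queue=[E,F] q_used=0 → run E
t=29: queue=[E,F] q_used=1 → run E
t=30: queue=[E,F] q_used=2 → run E
t=31: queue=[F] q_used=0 → run F
t=32: queue=[F] q_used=1 → run F
t=33: queue=[F] q_used=2 → run F
t=34: (idle)
t=35: (idle)
t=36: (idle)
t=37: (idle)
t=38: (idle)
t=39: (idle)
t=40: (idle)
t=41: (idle)
t=42: (idle)
t=43: (idle)

completion order = A, G, D, H, B, C, E, F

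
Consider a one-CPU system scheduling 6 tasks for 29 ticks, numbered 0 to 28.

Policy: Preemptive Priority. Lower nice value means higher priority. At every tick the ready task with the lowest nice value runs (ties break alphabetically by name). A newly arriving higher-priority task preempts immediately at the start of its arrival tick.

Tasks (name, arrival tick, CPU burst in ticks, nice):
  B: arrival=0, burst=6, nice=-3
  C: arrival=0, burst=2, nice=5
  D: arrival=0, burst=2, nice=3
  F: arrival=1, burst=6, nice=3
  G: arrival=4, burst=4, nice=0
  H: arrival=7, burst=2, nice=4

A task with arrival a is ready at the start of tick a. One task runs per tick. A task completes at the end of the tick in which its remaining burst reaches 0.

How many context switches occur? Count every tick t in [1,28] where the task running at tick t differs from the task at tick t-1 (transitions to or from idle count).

context switches = 6

t=0: ready={B,C,D} → run B
t=1: ready={B,C,D,F} → run B
t=2: ready={B,C,D,F} → run B
t=3: ready={B,C,D,F} → run B
t=4: ready={B,C,D,F,G} → run B
t=5: ready={B,C,D,F,G} → run B
t=6: ready={C,D,F,G} → run G
t=7: ready={C,D,F,G,H} → run G
t=8: ready={C,D,F,G,H} → run G
t=9: ready={C,D,F,G,H} → run G
t=10: ready={C,D,F,H} → run D
t=11: ready={C,D,F,H} → run D
t=12: ready={C,F,H} → run F
t=13: ready={C,F,H} → run F
t=14: ready={C,F,H} → run F
t=15: ready={C,F,H} → run F
t=16: ready={C,F,H} → run F
t=17: ready={C,F,H} → run F
t=18: ready={C,H} → run H
t=19: ready={C,H} → run H
t=20: ready={C} → run C
t=21: ready={C} → run C
t=22: (idle)
t=23: (idle)
t=24: (idle)
t=25: (idle)
t=26: (idle)
t=27: (idle)
t=28: (idle)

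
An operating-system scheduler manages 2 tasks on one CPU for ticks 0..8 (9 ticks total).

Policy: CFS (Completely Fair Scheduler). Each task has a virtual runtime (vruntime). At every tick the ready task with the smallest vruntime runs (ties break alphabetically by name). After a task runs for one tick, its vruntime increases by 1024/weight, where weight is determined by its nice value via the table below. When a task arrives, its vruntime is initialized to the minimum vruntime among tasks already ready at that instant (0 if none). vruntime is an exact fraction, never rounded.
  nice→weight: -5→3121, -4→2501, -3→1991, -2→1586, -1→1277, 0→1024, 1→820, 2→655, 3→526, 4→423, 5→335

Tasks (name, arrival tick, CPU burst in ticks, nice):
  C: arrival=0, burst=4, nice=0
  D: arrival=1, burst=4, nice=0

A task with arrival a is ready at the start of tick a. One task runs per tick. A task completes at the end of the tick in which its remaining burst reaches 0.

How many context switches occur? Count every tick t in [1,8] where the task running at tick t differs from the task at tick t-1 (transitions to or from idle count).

context switches = 6

t=0: vr[C=0] → run C
t=1: vr[C=1 D=1] → run C
t=2: vr[C=2 D=1] → run D
t=3: vr[C=2 D=2] → run C
t=4: vr[C=3 D=2] → run D
t=5: vr[C=3 D=3] → run C
t=6: vr[D=3] → run D
t=7: vr[D=4] → run D
t=8: (idle)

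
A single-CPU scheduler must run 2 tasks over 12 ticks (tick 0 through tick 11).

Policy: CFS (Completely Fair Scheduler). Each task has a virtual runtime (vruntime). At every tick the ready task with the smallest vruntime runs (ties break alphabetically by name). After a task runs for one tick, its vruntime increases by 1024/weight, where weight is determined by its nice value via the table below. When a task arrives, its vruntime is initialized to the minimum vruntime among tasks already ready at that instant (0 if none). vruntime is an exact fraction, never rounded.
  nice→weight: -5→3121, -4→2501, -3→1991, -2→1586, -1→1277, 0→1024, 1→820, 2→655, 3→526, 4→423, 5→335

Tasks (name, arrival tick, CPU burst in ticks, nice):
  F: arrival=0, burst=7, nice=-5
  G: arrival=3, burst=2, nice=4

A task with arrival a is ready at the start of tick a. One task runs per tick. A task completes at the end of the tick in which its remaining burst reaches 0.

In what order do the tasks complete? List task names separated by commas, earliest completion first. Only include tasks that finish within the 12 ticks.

completion order = F, G

t=0: vr[F=0] → run F
t=1: vr[F=1024/3121] → run F
t=2: vr[F=2048/3121] → run F
t=3: vr[F=3072/3121 G=3072/3121] → run F
t=4: vr[F=4096/3121 G=3072/3121] → run G
t=5: vr[F=4096/3121 G=4495360/1320183] → run F
t=6: vr[F=5120/3121 G=4495360/1320183] → run F
t=7: vr[F=6144/3121 G=4495360/1320183] → run F
t=8: vr[G=4495360/1320183] → run G
t=9: (idle)
t=10: (idle)
t=11: (idle)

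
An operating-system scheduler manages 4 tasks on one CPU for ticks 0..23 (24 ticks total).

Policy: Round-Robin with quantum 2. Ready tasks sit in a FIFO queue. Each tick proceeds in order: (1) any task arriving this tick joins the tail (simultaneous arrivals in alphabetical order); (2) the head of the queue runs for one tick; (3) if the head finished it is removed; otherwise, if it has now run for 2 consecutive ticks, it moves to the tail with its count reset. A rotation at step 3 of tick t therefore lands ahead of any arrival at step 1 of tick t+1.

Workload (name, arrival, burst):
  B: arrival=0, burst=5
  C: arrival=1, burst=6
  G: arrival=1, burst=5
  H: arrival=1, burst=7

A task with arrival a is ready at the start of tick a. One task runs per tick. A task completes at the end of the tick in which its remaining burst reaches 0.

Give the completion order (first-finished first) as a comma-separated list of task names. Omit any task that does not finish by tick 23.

completion order = B, C, G, H

t=0: queue=[B] q_used=0 → run B
t=1: queue=[B,C,G,H] q_used=1 → run B
t=2: queue=[C,G,H,B] q_used=0 → run C
t=3: queue=[C,G,H,B] q_used=1 → run C
t=4: queue=[G,H,B,C] q_used=0 → run G
t=5: queue=[G,H,B,C] q_used=1 → run G
t=6: queue=[H,B,C,G] q_used=0 → run H
t=7: queue=[H,B,C,G] q_used=1 → run H
t=8: queue=[B,C,G,H] q_used=0 → run B
t=9: queue=[B,C,G,H] q_used=1 → run B
t=10: queue=[C,G,H,B] q_used=0 → run C
t=11: queue=[C,G,H,B] q_used=1 → run C
t=12: queue=[G,H,B,C] q_used=0 → run G
t=13: queue=[G,H,B,C] q_used=1 → run G
t=14: queue=[H,B,C,G] q_used=0 → run H
t=15: queue=[H,B,C,G] q_used=1 → run H
t=16: queue=[B,C,G,H] q_used=0 → run B
t=17: queue=[C,G,H] q_used=0 → run C
t=18: queue=[C,G,H] q_used=1 → run C
t=19: queue=[G,H] q_used=0 → run G
t=20: queue=[H] q_used=0 → run H
t=21: queue=[H] q_used=1 → run H
t=22: queue=[H] q_used=0 → run H
t=23: (idle)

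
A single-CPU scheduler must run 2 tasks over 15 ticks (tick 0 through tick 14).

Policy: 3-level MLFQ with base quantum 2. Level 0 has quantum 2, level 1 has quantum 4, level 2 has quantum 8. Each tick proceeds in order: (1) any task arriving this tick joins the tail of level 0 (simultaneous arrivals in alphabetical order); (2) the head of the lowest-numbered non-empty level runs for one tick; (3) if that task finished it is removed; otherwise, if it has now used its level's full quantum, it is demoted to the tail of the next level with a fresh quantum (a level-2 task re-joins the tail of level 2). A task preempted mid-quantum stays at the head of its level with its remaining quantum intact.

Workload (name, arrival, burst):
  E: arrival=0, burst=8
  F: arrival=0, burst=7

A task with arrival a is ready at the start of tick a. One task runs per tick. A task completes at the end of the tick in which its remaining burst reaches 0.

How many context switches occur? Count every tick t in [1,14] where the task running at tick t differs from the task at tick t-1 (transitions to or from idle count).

t=0: L0/L1/L2 = EF/-/- → run E
t=1: L0/L1/L2 = EF/-/- → run E
t=2: L0/L1/L2 = F/E/- → run F
t=3: L0/L1/L2 = F/E/- → run F
t=4: L0/L1/L2 = -/EF/- → run E
t=5: L0/L1/L2 = -/EF/- → run E
t=6: L0/L1/L2 = -/EF/- → run E
t=7: L0/L1/L2 = -/EF/- → run E
t=8: L0/L1/L2 = -/F/E → run F
t=9: L0/L1/L2 = -/F/E → run F
t=10: L0/L1/L2 = -/F/E → run F
t=11: L0/L1/L2 = -/F/E → run F
t=12: L0/L1/L2 = -/-/EF → run E
t=13: L0/L1/L2 = -/-/EF → run E
t=14: L0/L1/L2 = -/-/F → run F

context switches = 5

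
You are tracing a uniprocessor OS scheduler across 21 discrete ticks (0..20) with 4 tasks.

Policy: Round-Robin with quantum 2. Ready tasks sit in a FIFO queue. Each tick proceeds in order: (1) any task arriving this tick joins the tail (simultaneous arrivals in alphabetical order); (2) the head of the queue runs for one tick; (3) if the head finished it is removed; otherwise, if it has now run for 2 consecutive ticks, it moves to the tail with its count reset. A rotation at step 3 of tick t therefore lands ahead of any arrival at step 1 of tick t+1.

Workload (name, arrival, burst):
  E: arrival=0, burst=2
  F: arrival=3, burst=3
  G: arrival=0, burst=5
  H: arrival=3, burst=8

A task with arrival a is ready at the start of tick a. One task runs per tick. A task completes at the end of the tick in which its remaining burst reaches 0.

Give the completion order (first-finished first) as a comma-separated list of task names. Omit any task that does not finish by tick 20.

t=0: queue=[E,G] q_used=0 → run E
t=1: queue=[E,G] q_used=1 → run E
t=2: queue=[G] q_used=0 → run G
t=3: queue=[G,F,H] q_used=1 → run G
t=4: queue=[F,H,G] q_used=0 → run F
t=5: queue=[F,H,G] q_used=1 → run F
t=6: queue=[H,G,F] q_used=0 → run H
t=7: queue=[H,G,F] q_used=1 → run H
t=8: queue=[G,F,H] q_used=0 → run G
t=9: queue=[G,F,H] q_used=1 → run G
t=10: queue=[F,H,G] q_used=0 → run F
t=11: queue=[H,G] q_used=0 → run H
t=12: queue=[H,G] q_used=1 → run H
t=13: queue=[G,H] q_used=0 → run G
t=14: queue=[H] q_used=0 → run H
t=15: queue=[H] q_used=1 → run H
t=16: queue=[H] q_used=0 → run H
t=17: queue=[H] q_used=1 → run H
t=18: (idle)
t=19: (idle)
t=20: (idle)

completion order = E, F, G, H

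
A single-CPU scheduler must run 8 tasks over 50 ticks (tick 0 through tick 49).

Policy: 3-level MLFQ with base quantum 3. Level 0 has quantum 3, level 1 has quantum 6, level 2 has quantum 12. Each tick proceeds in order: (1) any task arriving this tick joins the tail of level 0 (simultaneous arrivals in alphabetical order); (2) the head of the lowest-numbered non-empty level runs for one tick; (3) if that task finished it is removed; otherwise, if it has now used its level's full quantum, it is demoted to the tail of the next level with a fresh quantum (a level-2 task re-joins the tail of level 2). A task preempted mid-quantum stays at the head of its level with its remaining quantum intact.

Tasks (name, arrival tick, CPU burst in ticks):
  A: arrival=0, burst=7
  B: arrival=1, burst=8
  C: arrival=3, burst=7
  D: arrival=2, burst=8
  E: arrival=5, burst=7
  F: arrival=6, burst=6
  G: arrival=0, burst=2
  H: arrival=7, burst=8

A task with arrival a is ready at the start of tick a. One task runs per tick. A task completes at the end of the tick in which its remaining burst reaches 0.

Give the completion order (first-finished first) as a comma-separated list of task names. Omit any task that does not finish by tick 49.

t=0: L0/L1/L2 = AG/-/- → run A
t=1: L0/L1/L2 = AGB/-/- → run A
t=2: L0/L1/L2 = AGBD/-/- → run A
t=3: L0/L1/L2 = GBDC/A/- → run G
t=4: L0/L1/L2 = GBDC/A/- → run G
t=5: L0/L1/L2 = BDCE/A/- → run B
t=6: L0/L1/L2 = BDCEF/A/- → run B
t=7: L0/L1/L2 = BDCEFH/A/- → run B
t=8: L0/L1/L2 = DCEFH/AB/- → run D
t=9: L0/L1/L2 = DCEFH/AB/- → run D
t=10: L0/L1/L2 = DCEFH/AB/- → run D
t=11: L0/L1/L2 = CEFH/ABD/- → run C
t=12: L0/L1/L2 = CEFH/ABD/- → run C
t=13: L0/L1/L2 = CEFH/ABD/- → run C
t=14: L0/L1/L2 = EFH/ABDC/- → run E
t=15: L0/L1/L2 = EFH/ABDC/- → run E
t=16: L0/L1/L2 = EFH/ABDC/- → run E
t=17: L0/L1/L2 = FH/ABDCE/- → run F
t=18: L0/L1/L2 = FH/ABDCE/- → run F
t=19: L0/L1/L2 = FH/ABDCE/- → run F
t=20: L0/L1/L2 = H/ABDCEF/- → run H
t=21: L0/L1/L2 = H/ABDCEF/- → run H
t=22: L0/L1/L2 = H/ABDCEF/- → run H
t=23: L0/L1/L2 = -/ABDCEFH/- → run A
t=24: L0/L1/L2 = -/ABDCEFH/- → run A
t=25: L0/L1/L2 = -/ABDCEFH/- → run A
t=26: L0/L1/L2 = -/ABDCEFH/- → run A
t=27: L0/L1/L2 = -/BDCEFH/- → run B
t=28: L0/L1/L2 = -/BDCEFH/- → run B
t=29: L0/L1/L2 = -/BDCEFH/- → run B
t=30: L0/L1/L2 = -/BDCEFH/- → run B
t=31: L0/L1/L2 = -/BDCEFH/- → run B
t=32: L0/L1/L2 = -/DCEFH/- → run D
t=33: L0/L1/L2 = -/DCEFH/- → run D
t=34: L0/L1/L2 = -/DCEFH/- → run D
t=35: L0/L1/L2 = -/DCEFH/- → run D
t=36: L0/L1/L2 = -/DCEFH/- → run D
t=37: L0/L1/L2 = -/CEFH/- → run C
t=38: L0/L1/L2 = -/CEFH/- → run C
t=39: L0/L1/L2 = -/CEFH/- → run C
t=40: L0/L1/L2 = -/CEFH/- → run C
t=41: L0/L1/L2 = -/EFH/- → run E
t=42: L0/L1/L2 = -/EFH/- → run E
t=43: L0/L1/L2 = -/EFH/- → run E
t=44: L0/L1/L2 = -/EFH/- → run E
t=45: L0/L1/L2 = -/FH/- → run F
t=46: L0/L1/L2 = -/FH/- → run F
t=47: L0/L1/L2 = -/FH/- → run F
t=48: L0/L1/L2 = -/H/- → run H
t=49: L0/L1/L2 = -/H/- → run H

completion order = G, A, B, D, C, E, F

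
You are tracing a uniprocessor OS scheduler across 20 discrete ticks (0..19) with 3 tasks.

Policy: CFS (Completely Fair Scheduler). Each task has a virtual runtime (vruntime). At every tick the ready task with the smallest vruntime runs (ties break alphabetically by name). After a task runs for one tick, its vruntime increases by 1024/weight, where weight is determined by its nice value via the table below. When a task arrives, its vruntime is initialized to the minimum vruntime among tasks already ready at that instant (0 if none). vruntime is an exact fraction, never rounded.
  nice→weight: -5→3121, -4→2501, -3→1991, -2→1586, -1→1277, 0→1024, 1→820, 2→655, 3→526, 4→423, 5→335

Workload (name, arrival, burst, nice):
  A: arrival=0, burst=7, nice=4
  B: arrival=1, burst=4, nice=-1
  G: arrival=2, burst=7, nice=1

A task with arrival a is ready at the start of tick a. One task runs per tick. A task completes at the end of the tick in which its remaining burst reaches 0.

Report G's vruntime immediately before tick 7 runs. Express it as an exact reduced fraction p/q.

t=0: vr[A=0] → run A
t=1: vr[A=1024/423 B=1024/423] → run A
t=2: vr[A=2048/423 B=1024/423 G=1024/423] → run B
t=3: vr[A=2048/423 B=1740800/540171 G=1024/423] → run G
t=4: vr[A=2048/423 B=1740800/540171 G=318208/86715] → run B
t=5: vr[A=2048/423 B=2173952/540171 G=318208/86715] → run G
t=6: vr[A=2048/423 B=2173952/540171 G=426496/86715] → run B
t=7: vr[A=2048/423 B=2607104/540171 G=426496/86715] → run B
t=8: vr[A=2048/423 G=426496/86715] → run A
t=9: vr[A=1024/141 G=426496/86715] → run G
t=10: vr[A=1024/141 G=534784/86715] → run G
t=11: vr[A=1024/141 G=643072/86715] → run A
t=12: vr[A=4096/423 G=643072/86715] → run G
t=13: vr[A=4096/423 G=150272/17343] → run G
t=14: vr[A=4096/423 G=859648/86715] → run A
t=15: vr[A=5120/423 G=859648/86715] → run G
t=16: vr[A=5120/423] → run A
t=17: vr[A=2048/141] → run A
t=18: (idle)
t=19: (idle)

vruntime(G, start of tick 7) = 426496/86715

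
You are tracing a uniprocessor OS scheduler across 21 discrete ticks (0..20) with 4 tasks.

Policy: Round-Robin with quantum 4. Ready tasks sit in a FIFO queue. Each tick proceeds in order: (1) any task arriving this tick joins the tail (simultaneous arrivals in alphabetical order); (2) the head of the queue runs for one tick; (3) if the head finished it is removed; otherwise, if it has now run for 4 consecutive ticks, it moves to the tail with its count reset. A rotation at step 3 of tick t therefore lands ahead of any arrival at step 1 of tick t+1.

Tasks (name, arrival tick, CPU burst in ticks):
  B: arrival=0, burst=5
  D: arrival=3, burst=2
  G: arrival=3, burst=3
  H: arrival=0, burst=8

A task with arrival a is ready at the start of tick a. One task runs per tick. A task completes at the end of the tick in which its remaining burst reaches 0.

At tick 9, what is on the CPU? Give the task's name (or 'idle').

running at tick 9 = D

t=0: queue=[B,H] q_used=0 → run B
t=1: queue=[B,H] q_used=1 → run B
t=2: queue=[B,H] q_used=2 → run B
t=3: queue=[B,H,D,G] q_used=3 → run B
t=4: queue=[H,D,G,B] q_used=0 → run H
t=5: queue=[H,D,G,B] q_used=1 → run H
t=6: queue=[H,D,G,B] q_used=2 → run H
t=7: queue=[H,D,G,B] q_used=3 → run H
t=8: queue=[D,G,B,H] q_used=0 → run D
t=9: queue=[D,G,B,H] q_used=1 → run D
t=10: queue=[G,B,H] q_used=0 → run G
t=11: queue=[G,B,H] q_used=1 → run G
t=12: queue=[G,B,H] q_used=2 → run G
t=13: queue=[B,H] q_used=0 → run B
t=14: queue=[H] q_used=0 → run H
t=15: queue=[H] q_used=1 → run H
t=16: queue=[H] q_used=2 → run H
t=17: queue=[H] q_used=3 → run H
t=18: (idle)
t=19: (idle)
t=20: (idle)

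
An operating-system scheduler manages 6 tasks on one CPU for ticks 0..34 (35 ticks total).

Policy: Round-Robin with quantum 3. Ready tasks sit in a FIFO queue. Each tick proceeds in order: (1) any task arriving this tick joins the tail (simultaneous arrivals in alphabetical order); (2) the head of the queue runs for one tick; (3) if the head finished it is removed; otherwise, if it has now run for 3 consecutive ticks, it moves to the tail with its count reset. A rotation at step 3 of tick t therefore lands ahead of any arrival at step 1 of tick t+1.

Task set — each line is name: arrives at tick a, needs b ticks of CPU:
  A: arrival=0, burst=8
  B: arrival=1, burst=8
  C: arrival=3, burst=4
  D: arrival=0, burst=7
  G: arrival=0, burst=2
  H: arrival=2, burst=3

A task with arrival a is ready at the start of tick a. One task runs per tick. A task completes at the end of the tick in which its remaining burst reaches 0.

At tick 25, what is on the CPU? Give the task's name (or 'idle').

running at tick 25 = B

t=0: queue=[A,D,G] q_used=0 → run A
t=1: queue=[A,D,G,B] q_used=1 → run A
t=2: queue=[A,D,G,B,H] q_used=2 → run A
t=3: queue=[D,G,B,H,A,C] q_used=0 → run D
t=4: queue=[D,G,B,H,A,C] q_used=1 → run D
t=5: queue=[D,G,B,H,A,C] q_used=2 → run D
t=6: queue=[G,B,H,A,C,D] q_used=0 → run G
t=7: queue=[G,B,H,A,C,D] q_used=1 → run G
t=8: queue=[B,H,A,C,D] q_used=0 → run B
t=9: queue=[B,H,A,C,D] q_used=1 → run B
t=10: queue=[B,H,A,C,D] q_used=2 → run B
t=11: queue=[H,A,C,D,B] q_used=0 → run H
t=12: queue=[H,A,C,D,B] q_used=1 → run H
t=13: queue=[H,A,C,D,B] q_used=2 → run H
t=14: queue=[A,C,D,B] q_used=0 → run A
t=15: queue=[A,C,D,B] q_used=1 → run A
t=16: queue=[A,C,D,B] q_used=2 → run A
t=17: queue=[C,D,B,A] q_used=0 → run C
t=18: queue=[C,D,B,A] q_used=1 → run C
t=19: queue=[C,D,B,A] q_used=2 → run C
t=20: queue=[D,B,A,C] q_used=0 → run D
t=21: queue=[D,B,A,C] q_used=1 → run D
t=22: queue=[D,B,A,C] q_used=2 → run D
t=23: queue=[B,A,C,D] q_used=0 → run B
t=24: queue=[B,A,C,D] q_used=1 → run B
t=25: queue=[B,A,C,D] q_used=2 → run B
t=26: queue=[A,C,D,B] q_used=0 → run A
t=27: queue=[A,C,D,B] q_used=1 → run A
t=28: queue=[C,D,B] q_used=0 → run C
t=29: queue=[D,B] q_used=0 → run D
t=30: queue=[B] q_used=0 → run B
t=31: queue=[B] q_used=1 → run B
t=32: (idle)
t=33: (idle)
t=34: (idle)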